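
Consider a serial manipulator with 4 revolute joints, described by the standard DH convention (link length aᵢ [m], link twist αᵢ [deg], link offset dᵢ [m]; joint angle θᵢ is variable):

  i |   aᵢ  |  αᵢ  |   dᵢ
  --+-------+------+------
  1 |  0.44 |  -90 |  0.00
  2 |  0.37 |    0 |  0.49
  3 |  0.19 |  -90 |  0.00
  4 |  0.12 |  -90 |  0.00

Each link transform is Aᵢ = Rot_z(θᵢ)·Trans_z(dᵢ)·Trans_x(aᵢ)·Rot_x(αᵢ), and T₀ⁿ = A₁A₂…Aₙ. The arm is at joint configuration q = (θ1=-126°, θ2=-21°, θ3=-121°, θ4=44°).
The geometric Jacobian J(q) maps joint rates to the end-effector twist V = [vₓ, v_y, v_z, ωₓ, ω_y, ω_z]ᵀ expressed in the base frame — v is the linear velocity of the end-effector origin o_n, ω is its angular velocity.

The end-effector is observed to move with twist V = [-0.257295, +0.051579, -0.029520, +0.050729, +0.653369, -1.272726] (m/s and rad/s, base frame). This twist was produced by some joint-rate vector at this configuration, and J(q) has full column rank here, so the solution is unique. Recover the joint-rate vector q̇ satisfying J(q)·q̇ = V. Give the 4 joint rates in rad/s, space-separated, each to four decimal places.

-0.5580 0.0040 -0.3470 -0.9070

o_n = [-0.0047, -0.6983, 0.3027]
J₁: ẑ×o_n = [0.6983, -0.0047, 0.0000], ω = ẑ
J2: z=[0.8090, -0.5878, 0.0000] o=[-0.2586, -0.3560, 0.0000] → [-0.1779, -0.2449, -0.1277, 0.8090, -0.5878, 0.0000]
J3: z=[0.8090, -0.5878, 0.0000] o=[-0.0652, -0.9234, 0.1326] → [-0.1000, -0.1376, 0.2177, 0.8090, -0.5878, 0.0000]
J4: z=[-0.3619, -0.4981, 0.7880] o=[0.0228, -0.8023, 0.2496] → [-0.1084, -0.0024, -0.0513, -0.3619, -0.4981, 0.7880]
q̇ = J⁺·V = [-0.5580, 0.0040, -0.3470, -0.9070]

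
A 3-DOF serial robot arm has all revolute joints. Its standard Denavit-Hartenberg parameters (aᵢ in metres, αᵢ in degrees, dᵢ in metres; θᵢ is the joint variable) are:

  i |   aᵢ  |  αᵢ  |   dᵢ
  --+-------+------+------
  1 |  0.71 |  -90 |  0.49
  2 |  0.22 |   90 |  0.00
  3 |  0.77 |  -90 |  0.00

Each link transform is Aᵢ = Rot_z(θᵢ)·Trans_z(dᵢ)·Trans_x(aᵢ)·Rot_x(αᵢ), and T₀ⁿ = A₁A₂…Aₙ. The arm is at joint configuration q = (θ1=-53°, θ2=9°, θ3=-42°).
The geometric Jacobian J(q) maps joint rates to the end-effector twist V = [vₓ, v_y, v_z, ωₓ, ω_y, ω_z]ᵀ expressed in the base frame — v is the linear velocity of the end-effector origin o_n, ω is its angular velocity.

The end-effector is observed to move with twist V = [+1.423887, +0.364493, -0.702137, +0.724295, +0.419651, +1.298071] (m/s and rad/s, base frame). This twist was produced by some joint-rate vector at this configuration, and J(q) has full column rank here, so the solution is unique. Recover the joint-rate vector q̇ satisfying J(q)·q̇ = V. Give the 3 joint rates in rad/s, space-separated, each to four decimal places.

0.6620 0.8310 0.6440

o_n = [0.4867, -1.5020, 0.3661]
J₁: ẑ×o_n = [1.5020, 0.4867, -0.0000], ω = ẑ
J2: z=[0.7986, 0.6018, 0.0000] o=[0.4273, -0.5670, 0.4900] → [-0.0746, 0.0990, -0.7825, 0.7986, 0.6018, 0.0000]
J3: z=[0.0941, -0.1249, 0.9877] o=[0.5581, -0.7406, 0.4556] → [0.7633, -0.0620, -0.0806, 0.0941, -0.1249, 0.9877]
q̇ = J⁺·V = [0.6620, 0.8310, 0.6440]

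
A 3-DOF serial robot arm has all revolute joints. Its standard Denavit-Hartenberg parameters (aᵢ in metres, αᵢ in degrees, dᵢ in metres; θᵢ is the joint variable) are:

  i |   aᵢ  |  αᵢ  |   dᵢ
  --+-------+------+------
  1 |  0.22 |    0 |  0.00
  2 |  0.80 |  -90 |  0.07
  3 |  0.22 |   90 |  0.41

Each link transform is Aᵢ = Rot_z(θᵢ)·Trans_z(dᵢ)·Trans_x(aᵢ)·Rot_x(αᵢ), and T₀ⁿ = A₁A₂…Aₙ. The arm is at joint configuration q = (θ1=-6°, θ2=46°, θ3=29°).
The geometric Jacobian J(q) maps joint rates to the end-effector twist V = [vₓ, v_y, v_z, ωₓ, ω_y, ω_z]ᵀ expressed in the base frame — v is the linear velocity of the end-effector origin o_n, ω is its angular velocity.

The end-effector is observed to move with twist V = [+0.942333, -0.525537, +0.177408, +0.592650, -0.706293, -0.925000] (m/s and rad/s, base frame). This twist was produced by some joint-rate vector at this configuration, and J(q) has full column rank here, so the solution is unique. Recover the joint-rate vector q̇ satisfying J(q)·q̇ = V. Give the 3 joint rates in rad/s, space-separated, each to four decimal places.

-0.5910 -0.3340 -0.9220

o_n = [0.7155, 0.9290, -0.0367]
J₁: ẑ×o_n = [-0.9290, 0.7155, 0.0000], ω = ẑ
J2: z=[0.0000, 0.0000, 1.0000] o=[0.2188, -0.0230, 0.0000] → [-0.9520, 0.4967, 0.0000, 0.0000, 0.0000, 1.0000]
J3: z=[-0.6428, 0.7660, 0.0000] o=[0.8316, 0.4912, 0.0700] → [-0.0817, -0.0686, -0.1924, -0.6428, 0.7660, 0.0000]
q̇ = J⁺·V = [-0.5910, -0.3340, -0.9220]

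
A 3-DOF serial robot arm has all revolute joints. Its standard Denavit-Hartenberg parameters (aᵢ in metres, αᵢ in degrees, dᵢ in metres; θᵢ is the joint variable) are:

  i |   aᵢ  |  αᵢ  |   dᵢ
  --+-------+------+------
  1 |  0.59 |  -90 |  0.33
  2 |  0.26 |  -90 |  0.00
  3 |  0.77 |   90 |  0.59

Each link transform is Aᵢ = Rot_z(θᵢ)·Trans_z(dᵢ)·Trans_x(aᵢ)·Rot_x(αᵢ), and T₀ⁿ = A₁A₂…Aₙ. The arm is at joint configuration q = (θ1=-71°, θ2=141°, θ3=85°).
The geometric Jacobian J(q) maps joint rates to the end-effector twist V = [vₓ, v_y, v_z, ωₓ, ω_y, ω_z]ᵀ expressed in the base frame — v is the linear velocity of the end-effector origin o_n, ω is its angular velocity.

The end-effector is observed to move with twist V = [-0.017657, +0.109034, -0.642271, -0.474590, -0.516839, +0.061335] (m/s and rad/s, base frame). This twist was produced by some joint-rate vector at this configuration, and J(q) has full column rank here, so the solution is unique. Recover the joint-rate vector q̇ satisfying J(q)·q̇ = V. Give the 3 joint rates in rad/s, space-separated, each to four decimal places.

o_n = [-0.7368, -0.2162, 0.5827]
J₁: ẑ×o_n = [0.2162, -0.7368, 0.0000], ω = ẑ
J2: z=[0.9455, 0.3256, 0.0000] o=[0.1921, -0.5579, 0.3300] → [0.0823, -0.2389, 0.6255, 0.9455, 0.3256, 0.0000]
J3: z=[-0.2049, 0.5950, 0.7771] o=[0.1263, -0.3668, 0.1664] → [0.1306, -0.5855, 0.4827, -0.2049, 0.5950, 0.7771]
q̇ = J⁺·V = [0.4740, -0.6170, -0.5310]

0.4740 -0.6170 -0.5310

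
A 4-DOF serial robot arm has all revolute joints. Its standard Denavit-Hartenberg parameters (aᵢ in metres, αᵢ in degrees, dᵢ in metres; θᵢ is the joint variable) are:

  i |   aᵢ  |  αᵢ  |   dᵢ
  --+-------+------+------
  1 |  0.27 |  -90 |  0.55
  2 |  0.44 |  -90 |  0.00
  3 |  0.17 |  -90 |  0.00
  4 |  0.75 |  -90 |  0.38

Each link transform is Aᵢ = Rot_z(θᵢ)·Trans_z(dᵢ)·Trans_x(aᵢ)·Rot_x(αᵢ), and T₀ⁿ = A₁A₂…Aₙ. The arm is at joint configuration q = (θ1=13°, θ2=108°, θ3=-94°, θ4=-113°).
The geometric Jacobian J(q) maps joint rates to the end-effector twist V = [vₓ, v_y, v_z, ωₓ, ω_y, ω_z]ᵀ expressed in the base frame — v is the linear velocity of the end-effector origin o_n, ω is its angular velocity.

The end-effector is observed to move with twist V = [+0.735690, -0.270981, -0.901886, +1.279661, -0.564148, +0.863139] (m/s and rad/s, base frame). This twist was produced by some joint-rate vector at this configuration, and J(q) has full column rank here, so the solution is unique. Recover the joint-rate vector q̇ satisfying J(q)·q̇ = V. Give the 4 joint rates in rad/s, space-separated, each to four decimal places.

o_n = [-0.6042, -0.2383, -0.0238]
J₁: ẑ×o_n = [0.2383, -0.6042, 0.0000], ω = ẑ
J2: z=[-0.2250, 0.9744, 0.0000] o=[0.2631, 0.0607, 0.5500] → [-0.5591, -0.1291, 0.9123, -0.2250, 0.9744, 0.0000]
J3: z=[-0.9267, -0.2139, 0.3090] o=[0.1306, 0.0302, 0.1315] → [0.1162, -0.3710, 0.0915, -0.9267, -0.2139, 0.3090]
J4: z=[-0.3161, -0.0014, -0.9487] o=[0.0960, 0.1962, 0.1428] → [-0.4120, 0.6117, 0.1364, -0.3161, -0.0014, -0.9487]
q̇ = J⁺·V = [0.4970, -0.7890, -0.9520, -0.6960]

0.4970 -0.7890 -0.9520 -0.6960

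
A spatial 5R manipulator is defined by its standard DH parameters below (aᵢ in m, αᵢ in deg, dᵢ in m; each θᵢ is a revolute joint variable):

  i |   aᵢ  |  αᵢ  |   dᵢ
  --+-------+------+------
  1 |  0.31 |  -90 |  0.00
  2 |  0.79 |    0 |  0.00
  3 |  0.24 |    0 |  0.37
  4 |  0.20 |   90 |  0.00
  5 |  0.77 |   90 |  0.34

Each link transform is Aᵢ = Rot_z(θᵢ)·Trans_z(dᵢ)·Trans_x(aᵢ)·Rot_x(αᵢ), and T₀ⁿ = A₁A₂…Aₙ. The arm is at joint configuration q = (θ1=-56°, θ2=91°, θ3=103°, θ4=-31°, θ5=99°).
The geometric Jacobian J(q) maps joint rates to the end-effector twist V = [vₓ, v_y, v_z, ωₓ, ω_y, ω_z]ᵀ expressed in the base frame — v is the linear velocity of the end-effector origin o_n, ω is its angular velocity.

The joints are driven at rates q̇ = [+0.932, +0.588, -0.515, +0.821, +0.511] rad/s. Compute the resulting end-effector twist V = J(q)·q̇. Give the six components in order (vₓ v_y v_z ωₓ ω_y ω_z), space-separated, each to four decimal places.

-0.7969 1.2159 0.1179 0.8247 0.3761 0.4433

o_n = [0.9857, 0.5603, -1.0802]
J₁: ẑ×o_n = [-0.5603, 0.9857, 0.0000], ω = ẑ
J2: z=[0.8290, 0.5592, 0.0000] o=[0.1733, -0.2570, 0.0000] → [-0.6041, 0.8955, 0.2233, 0.8290, 0.5592, 0.0000]
J3: z=[0.8290, 0.5592, 0.0000] o=[0.1656, -0.2456, -0.7899] → [-0.1624, 0.2407, 0.2095, 0.8290, 0.5592, 0.0000]
J4: z=[0.8290, 0.5592, 0.0000] o=[0.3422, 0.1544, -0.7318] → [-0.1948, 0.2888, -0.0233, 0.8290, 0.5592, 0.0000]
J5: z=[0.1635, -0.2424, -0.9563] o=[0.2352, 0.3130, -0.7903] → [0.3068, -0.6703, 0.2224, 0.1635, -0.2424, -0.9563]
V = J·q̇ = [-0.7969, 1.2159, 0.1179, 0.8247, 0.3761, 0.4433]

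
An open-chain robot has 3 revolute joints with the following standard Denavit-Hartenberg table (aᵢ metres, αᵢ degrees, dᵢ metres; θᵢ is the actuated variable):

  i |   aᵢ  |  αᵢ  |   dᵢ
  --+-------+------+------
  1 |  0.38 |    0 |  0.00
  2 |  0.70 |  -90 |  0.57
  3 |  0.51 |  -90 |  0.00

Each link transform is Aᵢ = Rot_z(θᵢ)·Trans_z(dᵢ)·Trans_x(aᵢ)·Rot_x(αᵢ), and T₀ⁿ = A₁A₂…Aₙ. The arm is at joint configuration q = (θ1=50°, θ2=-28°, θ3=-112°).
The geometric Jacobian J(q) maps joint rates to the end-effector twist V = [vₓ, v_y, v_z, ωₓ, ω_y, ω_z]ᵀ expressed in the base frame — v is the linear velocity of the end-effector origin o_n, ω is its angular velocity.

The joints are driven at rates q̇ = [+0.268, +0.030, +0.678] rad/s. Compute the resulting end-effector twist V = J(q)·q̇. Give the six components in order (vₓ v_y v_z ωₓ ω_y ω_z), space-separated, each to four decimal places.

0.1624 0.3262 0.1295 -0.2540 0.6286 0.2980

o_n = [0.7162, 0.4818, 1.0429]
J₁: ẑ×o_n = [-0.4818, 0.7162, 0.0000], ω = ẑ
J2: z=[0.0000, 0.0000, 1.0000] o=[0.2443, 0.2911, 0.0000] → [-0.1907, 0.4719, 0.0000, 0.0000, 0.0000, 1.0000]
J3: z=[-0.3746, 0.9272, 0.0000] o=[0.8933, 0.5533, 0.5700] → [0.4384, 0.1771, 0.1910, -0.3746, 0.9272, 0.0000]
V = J·q̇ = [0.1624, 0.3262, 0.1295, -0.2540, 0.6286, 0.2980]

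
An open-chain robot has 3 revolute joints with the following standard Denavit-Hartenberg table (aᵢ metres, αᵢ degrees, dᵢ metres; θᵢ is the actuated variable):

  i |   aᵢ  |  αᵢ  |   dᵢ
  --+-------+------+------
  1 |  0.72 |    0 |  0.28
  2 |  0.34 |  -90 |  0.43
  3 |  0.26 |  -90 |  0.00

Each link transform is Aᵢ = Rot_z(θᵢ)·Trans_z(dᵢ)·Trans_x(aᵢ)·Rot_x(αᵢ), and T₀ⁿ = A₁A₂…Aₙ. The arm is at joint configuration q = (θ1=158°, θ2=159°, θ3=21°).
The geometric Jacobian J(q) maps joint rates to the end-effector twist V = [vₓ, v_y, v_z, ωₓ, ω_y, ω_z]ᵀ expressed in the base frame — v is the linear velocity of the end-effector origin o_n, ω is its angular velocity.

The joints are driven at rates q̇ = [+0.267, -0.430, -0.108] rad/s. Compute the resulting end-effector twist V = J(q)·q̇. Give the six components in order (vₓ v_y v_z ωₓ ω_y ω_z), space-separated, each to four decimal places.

o_n = [-0.2414, -0.1277, 0.6168]
J₁: ẑ×o_n = [0.1277, -0.2414, 0.0000], ω = ẑ
J2: z=[0.0000, 0.0000, 1.0000] o=[-0.6676, 0.2697, 0.2800] → [0.3974, 0.4262, -0.0000, 0.0000, 0.0000, 1.0000]
J3: z=[0.6820, 0.7314, 0.0000] o=[-0.4189, 0.0378, 0.7100] → [-0.0681, 0.0635, -0.2427, 0.6820, 0.7314, 0.0000]
V = J·q̇ = [-0.1294, -0.2546, 0.0262, -0.0737, -0.0790, -0.1630]

-0.1294 -0.2546 0.0262 -0.0737 -0.0790 -0.1630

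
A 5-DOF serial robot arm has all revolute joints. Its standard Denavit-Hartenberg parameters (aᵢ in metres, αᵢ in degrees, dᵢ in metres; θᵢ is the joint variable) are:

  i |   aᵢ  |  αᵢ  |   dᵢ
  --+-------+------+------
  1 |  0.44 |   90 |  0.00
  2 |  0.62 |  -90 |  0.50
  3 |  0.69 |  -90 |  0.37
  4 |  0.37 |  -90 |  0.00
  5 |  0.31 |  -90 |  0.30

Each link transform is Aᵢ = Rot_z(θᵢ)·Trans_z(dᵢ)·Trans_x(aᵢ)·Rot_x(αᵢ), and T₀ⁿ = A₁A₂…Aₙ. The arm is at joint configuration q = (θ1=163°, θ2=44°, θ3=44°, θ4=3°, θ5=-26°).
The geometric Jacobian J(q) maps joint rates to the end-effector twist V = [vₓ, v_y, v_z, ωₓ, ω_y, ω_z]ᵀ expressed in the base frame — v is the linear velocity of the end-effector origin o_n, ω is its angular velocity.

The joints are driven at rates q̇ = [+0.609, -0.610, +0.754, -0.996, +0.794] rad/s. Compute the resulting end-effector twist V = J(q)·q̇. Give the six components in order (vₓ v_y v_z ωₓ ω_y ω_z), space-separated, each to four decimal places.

-0.1896 -1.7111 -0.3893 -0.4417 0.2765 1.0409

o_n = [-1.5632, -0.0618, 1.0520]
J₁: ẑ×o_n = [0.0618, -1.5632, 0.0000], ω = ẑ
J2: z=[0.2924, 0.9563, 0.0000] o=[-0.4208, 0.1286, 0.0000] → [1.0060, -0.3076, 1.0368, 0.2924, 0.9563, 0.0000]
J3: z=[0.6643, -0.2031, 0.7193] o=[-0.7011, 0.7372, 0.4307] → [0.4486, -1.0329, -0.7059, 0.6643, -0.2031, 0.7193]
J4: z=[0.2675, -0.8340, -0.4826] o=[-0.9369, 0.3081, 1.0416] → [-0.1871, 0.2995, -0.6213, 0.2675, -0.8340, -0.4826]
J5: z=[-0.6269, 0.2297, -0.7445] o=[-1.2076, 0.1224, 1.2123] → [-0.1740, 0.1642, 0.1971, -0.6269, 0.2297, -0.7445]
V = J·q̇ = [-0.1896, -1.7111, -0.3893, -0.4417, 0.2765, 1.0409]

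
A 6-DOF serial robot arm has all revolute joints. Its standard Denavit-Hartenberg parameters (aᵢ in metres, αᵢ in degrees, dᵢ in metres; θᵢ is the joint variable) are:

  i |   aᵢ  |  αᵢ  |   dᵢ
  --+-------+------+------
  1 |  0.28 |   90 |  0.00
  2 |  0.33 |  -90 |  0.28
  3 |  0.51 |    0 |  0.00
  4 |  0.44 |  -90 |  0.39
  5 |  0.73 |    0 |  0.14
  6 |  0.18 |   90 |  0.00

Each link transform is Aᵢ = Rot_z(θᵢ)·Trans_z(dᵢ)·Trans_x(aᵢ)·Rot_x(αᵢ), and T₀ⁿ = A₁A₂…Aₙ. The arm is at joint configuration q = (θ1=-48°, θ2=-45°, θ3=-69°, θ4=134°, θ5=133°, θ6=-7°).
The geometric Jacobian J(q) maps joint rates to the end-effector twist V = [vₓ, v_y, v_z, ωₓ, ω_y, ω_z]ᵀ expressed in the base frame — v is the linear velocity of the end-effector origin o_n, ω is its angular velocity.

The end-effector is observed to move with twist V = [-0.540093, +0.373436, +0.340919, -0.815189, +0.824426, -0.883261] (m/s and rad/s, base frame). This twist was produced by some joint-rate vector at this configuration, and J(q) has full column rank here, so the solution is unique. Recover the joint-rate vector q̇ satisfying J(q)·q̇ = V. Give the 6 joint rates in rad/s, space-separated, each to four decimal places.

-0.5890 0.3390 -0.6780 -0.3490 -0.0750 0.7490

o_n = [-0.4279, -0.7880, -0.4287]
J₁: ẑ×o_n = [0.7880, -0.4279, 0.0000], ω = ẑ
J2: z=[-0.7431, -0.6691, 0.0000] o=[0.1874, -0.2081, 0.0000] → [0.2868, -0.3186, 0.0192, -0.7431, -0.6691, 0.0000]
J3: z=[0.4731, -0.5255, 0.7071] o=[0.1354, -0.5688, -0.2333] → [0.2576, -0.3059, -0.3997, 0.4731, -0.5255, 0.7071]
J4: z=[0.4731, -0.5255, 0.7071] o=[-0.1319, -0.9835, -0.3626] → [-0.1035, -0.1780, -0.0630, 0.4731, -0.5255, 0.7071]
J5: z=[-0.1148, 0.7590, 0.6409] o=[0.4369, -1.0193, -0.2183] → [-0.3079, -0.5784, 0.6299, -0.1148, 0.7590, 0.6409]
J6: z=[-0.1148, 0.7590, 0.6409] o=[-0.2666, -0.8238, -0.3573] → [-0.0771, -0.1116, 0.1183, -0.1148, 0.7590, 0.6409]
q̇ = J⁺·V = [-0.5890, 0.3390, -0.6780, -0.3490, -0.0750, 0.7490]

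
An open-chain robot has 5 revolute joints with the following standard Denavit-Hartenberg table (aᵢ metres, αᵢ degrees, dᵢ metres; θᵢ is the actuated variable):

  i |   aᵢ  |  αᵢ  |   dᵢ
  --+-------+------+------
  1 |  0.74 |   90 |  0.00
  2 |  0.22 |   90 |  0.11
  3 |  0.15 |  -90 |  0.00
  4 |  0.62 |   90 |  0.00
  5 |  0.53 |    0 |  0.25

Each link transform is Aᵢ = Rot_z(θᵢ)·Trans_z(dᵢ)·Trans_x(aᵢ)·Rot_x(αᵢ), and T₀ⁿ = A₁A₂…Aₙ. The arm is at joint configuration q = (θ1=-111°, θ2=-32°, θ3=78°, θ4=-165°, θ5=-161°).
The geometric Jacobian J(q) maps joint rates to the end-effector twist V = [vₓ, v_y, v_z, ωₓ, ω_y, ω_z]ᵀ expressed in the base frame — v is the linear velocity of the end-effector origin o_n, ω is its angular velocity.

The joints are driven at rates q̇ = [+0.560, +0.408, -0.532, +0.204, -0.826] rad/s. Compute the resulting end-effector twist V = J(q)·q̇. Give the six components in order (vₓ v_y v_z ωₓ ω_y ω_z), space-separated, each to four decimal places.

o_n = [-0.4637, -1.0818, -0.0241]
J₁: ẑ×o_n = [1.0818, -0.4637, 0.0000], ω = ẑ
J2: z=[-0.9336, 0.3584, 0.0000] o=[-0.2652, -0.6908, 0.0000] → [-0.0086, -0.0225, 0.4362, -0.9336, 0.3584, 0.0000]
J3: z=[0.1899, 0.4947, -0.8480] o=[-0.4347, -0.8256, -0.1166] → [-0.1715, 0.0070, -0.0343, 0.1899, 0.4947, -0.8480]
J4: z=[0.1032, 0.8489, 0.5183] o=[-0.5812, -0.7977, -0.1331] → [0.2398, 0.0496, -0.1290, 0.1032, 0.8489, 0.5183]
J5: z=[0.0693, -0.5260, 0.8477] o=[0.0340, -0.8297, -0.2032] → [0.1195, -0.4343, -0.2793, 0.0693, -0.5260, 0.8477]
V = J·q̇ = [0.6438, 0.0963, 0.4006, -0.5181, 0.4907, 0.4167]

0.6438 0.0963 0.4006 -0.5181 0.4907 0.4167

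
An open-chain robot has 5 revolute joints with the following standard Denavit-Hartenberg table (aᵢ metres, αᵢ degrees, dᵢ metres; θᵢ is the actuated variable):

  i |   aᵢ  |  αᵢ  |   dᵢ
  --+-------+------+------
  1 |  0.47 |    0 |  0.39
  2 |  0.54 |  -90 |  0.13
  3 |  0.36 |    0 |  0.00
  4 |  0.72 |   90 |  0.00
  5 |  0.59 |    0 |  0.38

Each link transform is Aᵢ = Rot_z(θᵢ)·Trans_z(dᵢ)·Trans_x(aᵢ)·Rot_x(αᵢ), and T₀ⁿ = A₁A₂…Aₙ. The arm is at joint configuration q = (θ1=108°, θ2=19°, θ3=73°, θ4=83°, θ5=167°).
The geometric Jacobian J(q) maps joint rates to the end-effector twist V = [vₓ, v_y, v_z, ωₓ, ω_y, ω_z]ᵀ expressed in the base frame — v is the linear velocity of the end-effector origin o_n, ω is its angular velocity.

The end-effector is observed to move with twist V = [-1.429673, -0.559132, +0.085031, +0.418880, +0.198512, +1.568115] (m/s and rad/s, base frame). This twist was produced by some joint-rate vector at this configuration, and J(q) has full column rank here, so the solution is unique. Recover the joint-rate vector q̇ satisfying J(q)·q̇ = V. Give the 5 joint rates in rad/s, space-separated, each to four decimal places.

0.9900 0.3680 -0.8310 0.3770 -0.2300

o_n = [-0.6528, 0.9000, -0.2304]
J₁: ẑ×o_n = [-0.9000, -0.6528, 0.0000], ω = ẑ
J2: z=[0.0000, 0.0000, 1.0000] o=[-0.1452, 0.4470, 0.3900] → [-0.4530, -0.5075, 0.0000, 0.0000, 0.0000, 1.0000]
J3: z=[-0.7986, -0.6018, 0.0000] o=[-0.4702, 0.8783, 0.5200] → [0.4516, -0.5993, -0.1272, -0.7986, -0.6018, 0.0000]
J4: z=[-0.7986, -0.6018, 0.0000] o=[-0.5336, 0.9623, 0.1757] → [0.2444, -0.3244, -0.0220, -0.7986, -0.6018, 0.0000]
J5: z=[-0.2448, 0.3248, -0.9135] o=[-0.1377, 0.4370, -0.1171] → [0.3862, 0.4428, 0.0540, -0.2448, 0.3248, -0.9135]
q̇ = J⁺·V = [0.9900, 0.3680, -0.8310, 0.3770, -0.2300]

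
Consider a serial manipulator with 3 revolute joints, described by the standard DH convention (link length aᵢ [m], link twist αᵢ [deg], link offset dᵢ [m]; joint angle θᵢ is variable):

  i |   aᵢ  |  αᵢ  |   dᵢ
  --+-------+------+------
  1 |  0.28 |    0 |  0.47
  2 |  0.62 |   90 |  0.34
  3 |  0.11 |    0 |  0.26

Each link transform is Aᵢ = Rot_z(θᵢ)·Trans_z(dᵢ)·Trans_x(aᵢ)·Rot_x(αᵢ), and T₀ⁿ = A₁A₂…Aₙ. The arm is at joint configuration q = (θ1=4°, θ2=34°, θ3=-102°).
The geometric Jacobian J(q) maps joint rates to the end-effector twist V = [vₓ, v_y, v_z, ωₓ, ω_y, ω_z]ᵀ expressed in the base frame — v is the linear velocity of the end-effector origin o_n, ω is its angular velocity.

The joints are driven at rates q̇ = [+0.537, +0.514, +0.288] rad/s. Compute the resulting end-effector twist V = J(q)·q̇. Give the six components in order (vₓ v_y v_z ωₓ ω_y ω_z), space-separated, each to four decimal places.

o_n = [0.9099, 0.1823, 0.7024]
J₁: ẑ×o_n = [-0.1823, 0.9099, 0.0000], ω = ẑ
J2: z=[0.0000, 0.0000, 1.0000] o=[0.2793, 0.0195, 0.4700] → [-0.1627, 0.6306, 0.0000, 0.0000, 0.0000, 1.0000]
J3: z=[0.6157, -0.7880, 0.0000] o=[0.7679, 0.4012, 0.8100] → [0.0848, 0.0662, -0.0229, 0.6157, -0.7880, 0.0000]
V = J·q̇ = [-0.1571, 0.8318, -0.0066, 0.1773, -0.2269, 1.0510]

-0.1571 0.8318 -0.0066 0.1773 -0.2269 1.0510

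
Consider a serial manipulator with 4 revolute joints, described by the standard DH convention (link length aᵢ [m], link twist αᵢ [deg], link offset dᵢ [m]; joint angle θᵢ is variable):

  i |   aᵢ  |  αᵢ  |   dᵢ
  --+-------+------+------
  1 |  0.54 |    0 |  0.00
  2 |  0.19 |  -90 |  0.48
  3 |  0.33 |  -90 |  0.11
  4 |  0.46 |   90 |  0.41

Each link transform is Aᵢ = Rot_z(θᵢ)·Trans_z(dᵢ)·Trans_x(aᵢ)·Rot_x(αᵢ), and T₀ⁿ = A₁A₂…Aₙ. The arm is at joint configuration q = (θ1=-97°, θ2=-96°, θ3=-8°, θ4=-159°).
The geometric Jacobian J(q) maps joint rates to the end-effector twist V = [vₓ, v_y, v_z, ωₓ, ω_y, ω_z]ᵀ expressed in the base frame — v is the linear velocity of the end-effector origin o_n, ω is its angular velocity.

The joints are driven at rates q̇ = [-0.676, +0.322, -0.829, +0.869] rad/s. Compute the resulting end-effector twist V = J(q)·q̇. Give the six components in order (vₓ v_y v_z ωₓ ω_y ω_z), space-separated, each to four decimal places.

o_n = [-0.2724, -0.7704, 0.0601]
J₁: ẑ×o_n = [0.7704, -0.2724, 0.0000], ω = ẑ
J2: z=[0.0000, 0.0000, 1.0000] o=[-0.0658, -0.5360, 0.0000] → [0.2344, -0.2066, 0.0000, 0.0000, 0.0000, 1.0000]
J3: z=[-0.2250, -0.9744, 0.0000] o=[-0.2509, -0.4932, 0.4800] → [0.4091, -0.0944, 0.0414, -0.2250, -0.9744, 0.0000]
J4: z=[-0.1356, 0.0313, -0.9903] o=[-0.5941, -0.5269, 0.5259] → [-0.2557, -0.3817, 0.0229, -0.1356, 0.0313, -0.9903]
V = J·q̇ = [-1.0066, -0.1358, -0.0144, 0.0686, 0.8350, -1.2145]

-1.0066 -0.1358 -0.0144 0.0686 0.8350 -1.2145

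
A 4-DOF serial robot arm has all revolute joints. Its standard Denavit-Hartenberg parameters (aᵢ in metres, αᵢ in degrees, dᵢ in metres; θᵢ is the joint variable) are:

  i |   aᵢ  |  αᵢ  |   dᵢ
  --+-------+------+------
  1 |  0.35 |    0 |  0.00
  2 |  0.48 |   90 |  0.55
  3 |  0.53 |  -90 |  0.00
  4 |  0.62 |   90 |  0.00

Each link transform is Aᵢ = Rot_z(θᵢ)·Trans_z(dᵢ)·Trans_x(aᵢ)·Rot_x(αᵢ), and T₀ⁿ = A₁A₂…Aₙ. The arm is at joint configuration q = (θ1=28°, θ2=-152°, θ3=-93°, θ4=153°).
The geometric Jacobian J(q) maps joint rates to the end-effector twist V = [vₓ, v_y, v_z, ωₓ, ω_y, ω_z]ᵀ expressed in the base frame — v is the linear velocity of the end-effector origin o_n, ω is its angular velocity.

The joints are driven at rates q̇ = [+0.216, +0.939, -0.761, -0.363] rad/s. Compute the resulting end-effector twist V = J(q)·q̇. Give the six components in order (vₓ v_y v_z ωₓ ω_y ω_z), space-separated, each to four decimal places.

o_n = [0.2733, -0.3920, 0.5724]
J₁: ẑ×o_n = [0.3920, 0.2733, -0.0000], ω = ẑ
J2: z=[0.0000, 0.0000, 1.0000] o=[0.3090, 0.1643, 0.0000] → [0.5563, -0.0357, 0.0000, 0.0000, 0.0000, 1.0000]
J3: z=[-0.8290, 0.5592, 0.0000] o=[0.0406, -0.2336, 0.5500] → [0.0125, 0.0186, 0.0012, -0.8290, 0.5592, 0.0000]
J4: z=[-0.5584, -0.8279, -0.0523] o=[0.0561, -0.2106, 0.0207] → [-0.4662, 0.2967, 0.2811, -0.5584, -0.8279, -0.0523]
V = J·q̇ = [0.7668, -0.0963, -0.1029, 0.8336, -0.1250, 1.1740]

0.7668 -0.0963 -0.1029 0.8336 -0.1250 1.1740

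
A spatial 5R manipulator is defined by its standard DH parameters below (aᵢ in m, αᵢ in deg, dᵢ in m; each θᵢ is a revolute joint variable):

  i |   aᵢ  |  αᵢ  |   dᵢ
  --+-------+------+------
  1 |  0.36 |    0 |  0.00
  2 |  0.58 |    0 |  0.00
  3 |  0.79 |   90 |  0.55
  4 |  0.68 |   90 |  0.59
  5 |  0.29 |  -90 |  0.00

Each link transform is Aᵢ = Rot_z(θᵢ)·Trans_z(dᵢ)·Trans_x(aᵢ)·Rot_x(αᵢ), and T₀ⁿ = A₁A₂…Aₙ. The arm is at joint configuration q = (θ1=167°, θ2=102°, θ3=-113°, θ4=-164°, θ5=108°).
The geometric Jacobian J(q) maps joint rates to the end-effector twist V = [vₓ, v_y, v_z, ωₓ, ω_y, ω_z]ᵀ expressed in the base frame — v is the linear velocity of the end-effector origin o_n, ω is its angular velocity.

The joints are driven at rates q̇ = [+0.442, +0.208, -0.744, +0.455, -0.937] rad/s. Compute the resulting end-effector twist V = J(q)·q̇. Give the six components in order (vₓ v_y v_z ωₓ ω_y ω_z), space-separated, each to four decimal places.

0.6175 -0.1698 -0.3295 -0.0509 0.5207 -0.9947

o_n = [-0.2120, 0.3825, 0.3873]
J₁: ẑ×o_n = [-0.3825, -0.2120, 0.0000], ω = ẑ
J2: z=[0.0000, 0.0000, 1.0000] o=[-0.3508, 0.0810, 0.0000] → [-0.3015, 0.1388, 0.0000, 0.0000, 0.0000, 1.0000]
J3: z=[0.0000, 0.0000, 1.0000] o=[-0.3609, -0.4989, 0.0000] → [-0.8814, 0.1489, 0.0000, 0.0000, 0.0000, 1.0000]
J4: z=[0.4067, 0.9135, 0.0000] o=[-1.0826, -0.1776, 0.5500] → [-0.1487, 0.0662, -0.5675, 0.4067, 0.9135, 0.0000]
J5: z=[0.2518, -0.1121, 0.9613] o=[-0.2455, 0.0955, 0.3626] → [-0.2787, 0.0260, 0.0760, 0.2518, -0.1121, 0.9613]
V = J·q̇ = [0.6175, -0.1698, -0.3295, -0.0509, 0.5207, -0.9947]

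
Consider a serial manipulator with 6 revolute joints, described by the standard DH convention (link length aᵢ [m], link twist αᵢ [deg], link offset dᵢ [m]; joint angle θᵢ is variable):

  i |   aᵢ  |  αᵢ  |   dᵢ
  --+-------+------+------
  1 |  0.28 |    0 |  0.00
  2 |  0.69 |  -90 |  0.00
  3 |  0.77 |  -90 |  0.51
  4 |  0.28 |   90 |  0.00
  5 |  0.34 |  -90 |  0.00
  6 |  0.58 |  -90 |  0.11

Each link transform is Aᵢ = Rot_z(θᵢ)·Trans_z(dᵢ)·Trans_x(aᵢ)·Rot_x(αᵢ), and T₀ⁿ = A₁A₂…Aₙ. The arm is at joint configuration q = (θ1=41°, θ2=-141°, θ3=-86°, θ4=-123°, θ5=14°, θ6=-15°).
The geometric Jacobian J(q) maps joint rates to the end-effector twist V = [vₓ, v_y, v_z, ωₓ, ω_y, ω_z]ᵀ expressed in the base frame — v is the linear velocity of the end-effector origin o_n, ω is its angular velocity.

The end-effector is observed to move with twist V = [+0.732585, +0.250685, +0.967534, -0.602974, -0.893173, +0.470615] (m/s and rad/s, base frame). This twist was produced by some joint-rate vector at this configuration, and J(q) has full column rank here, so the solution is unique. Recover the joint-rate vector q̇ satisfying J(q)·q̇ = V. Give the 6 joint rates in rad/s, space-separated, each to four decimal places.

-0.1210 -0.1520 -0.9460 0.8660 -0.9560 0.0660

o_n = [1.3874, -1.0552, 0.0076]
J₁: ẑ×o_n = [1.0552, 1.3874, -0.0000], ω = ẑ
J2: z=[0.0000, 0.0000, 1.0000] o=[0.2113, 0.1837, 0.0000] → [1.2389, 1.1761, -0.0000, 0.0000, 0.0000, 1.0000]
J3: z=[0.9848, -0.1736, 0.0000] o=[0.0915, -0.4958, 0.0000] → [-0.0013, -0.0075, -0.3258, 0.9848, -0.1736, 0.0000]
J4: z=[-0.1732, -0.9824, -0.0698] o=[0.5844, -0.6373, 0.7681] → [0.7179, -0.1877, 0.8612, -0.1732, -0.9824, -0.0698]
J5: z=[-0.5262, 0.1522, -0.8366] o=[0.8175, -0.6676, 0.6160] → [-0.4169, -0.7969, 0.1172, -0.5262, 0.1522, -0.8366]
J6: z=[-0.3695, -0.9270, 0.0638] o=[1.0779, -0.7841, 0.4310] → [0.4098, -0.1367, 0.3870, -0.3695, -0.9270, 0.0638]
q̇ = J⁺·V = [-0.1210, -0.1520, -0.9460, 0.8660, -0.9560, 0.0660]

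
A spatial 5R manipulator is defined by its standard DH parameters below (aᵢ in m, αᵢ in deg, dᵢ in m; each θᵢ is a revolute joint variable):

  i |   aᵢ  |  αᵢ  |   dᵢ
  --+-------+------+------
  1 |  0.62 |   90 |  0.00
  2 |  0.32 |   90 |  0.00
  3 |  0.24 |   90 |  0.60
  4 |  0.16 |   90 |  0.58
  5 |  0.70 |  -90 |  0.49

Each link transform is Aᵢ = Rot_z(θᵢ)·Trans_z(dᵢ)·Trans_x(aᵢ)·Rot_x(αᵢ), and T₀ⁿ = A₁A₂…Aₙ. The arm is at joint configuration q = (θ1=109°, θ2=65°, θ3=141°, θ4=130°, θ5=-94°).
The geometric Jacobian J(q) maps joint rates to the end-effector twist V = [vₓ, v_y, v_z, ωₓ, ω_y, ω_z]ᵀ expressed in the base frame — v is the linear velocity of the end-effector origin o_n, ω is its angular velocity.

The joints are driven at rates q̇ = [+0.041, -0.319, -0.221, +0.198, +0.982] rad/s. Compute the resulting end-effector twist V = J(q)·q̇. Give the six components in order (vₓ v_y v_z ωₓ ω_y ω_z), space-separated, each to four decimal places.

-0.4716 0.4048 -0.1236 0.2337 0.2681 -0.5493

o_n = [-0.2359, 1.4540, -0.5832]
J₁: ẑ×o_n = [-1.4540, -0.2359, 0.0000], ω = ẑ
J2: z=[0.9455, 0.3256, 0.0000] o=[-0.2019, 0.5862, 0.0000] → [-0.1899, 0.5514, 0.8316, 0.9455, 0.3256, 0.0000]
J3: z=[-0.2951, 0.8569, -0.4226] o=[-0.2459, 0.7141, 0.2900] → [-0.4356, -0.2619, -0.2269, -0.2951, 0.8569, -0.4226]
J4: z=[0.6482, 0.5045, 0.5704] o=[-0.2544, 1.2029, -0.1326] → [-0.3705, 0.3027, 0.1534, 0.6482, 0.5045, 0.5704]
J5: z=[0.3481, 0.4699, -0.8112] o=[0.0132, 1.6114, 0.2189] → [-0.5046, 0.4812, 0.0622, 0.3481, 0.4699, -0.8112]
V = J·q̇ = [-0.4716, 0.4048, -0.1236, 0.2337, 0.2681, -0.5493]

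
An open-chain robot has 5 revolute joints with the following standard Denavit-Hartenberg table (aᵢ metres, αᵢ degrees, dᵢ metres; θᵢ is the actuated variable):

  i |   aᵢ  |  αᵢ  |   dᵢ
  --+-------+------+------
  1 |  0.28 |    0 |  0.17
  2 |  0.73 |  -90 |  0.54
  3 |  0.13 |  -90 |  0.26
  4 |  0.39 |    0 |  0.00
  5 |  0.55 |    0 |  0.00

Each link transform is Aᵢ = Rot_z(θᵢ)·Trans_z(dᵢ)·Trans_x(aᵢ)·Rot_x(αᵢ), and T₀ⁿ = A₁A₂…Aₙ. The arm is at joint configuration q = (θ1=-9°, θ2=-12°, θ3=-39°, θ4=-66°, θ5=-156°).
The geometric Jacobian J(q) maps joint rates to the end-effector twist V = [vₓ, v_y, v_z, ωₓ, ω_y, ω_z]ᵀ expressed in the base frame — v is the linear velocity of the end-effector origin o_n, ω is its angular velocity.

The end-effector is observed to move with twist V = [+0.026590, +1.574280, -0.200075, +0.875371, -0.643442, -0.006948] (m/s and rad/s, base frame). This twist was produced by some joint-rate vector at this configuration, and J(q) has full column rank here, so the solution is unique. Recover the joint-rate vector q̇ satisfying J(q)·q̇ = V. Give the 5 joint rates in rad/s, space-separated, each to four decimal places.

0.4730 0.8140 -0.2870 0.9470 0.7180

o_n = [0.9599, -0.0402, 0.6344]
J₁: ẑ×o_n = [0.0402, 0.9599, -0.0000], ω = ẑ
J2: z=[0.0000, 0.0000, 1.0000] o=[0.2766, -0.0438, 0.1700] → [-0.0036, 0.6833, 0.0000, 0.0000, 0.0000, 1.0000]
J3: z=[0.3584, 0.9336, 0.0000] o=[0.9581, -0.3054, 0.7100] → [-0.0706, 0.0271, 0.0933, 0.3584, 0.9336, 0.0000]
J4: z=[0.5875, -0.2255, -0.7771] o=[1.1456, -0.0989, 0.7918] → [0.0811, 0.2368, -0.0074, 0.5875, -0.2255, -0.7771]
J5: z=[0.5875, -0.2255, -0.7771] o=[1.3883, 0.1896, 0.8916] → [-0.1205, 0.4841, -0.2316, 0.5875, -0.2255, -0.7771]
q̇ = J⁺·V = [0.4730, 0.8140, -0.2870, 0.9470, 0.7180]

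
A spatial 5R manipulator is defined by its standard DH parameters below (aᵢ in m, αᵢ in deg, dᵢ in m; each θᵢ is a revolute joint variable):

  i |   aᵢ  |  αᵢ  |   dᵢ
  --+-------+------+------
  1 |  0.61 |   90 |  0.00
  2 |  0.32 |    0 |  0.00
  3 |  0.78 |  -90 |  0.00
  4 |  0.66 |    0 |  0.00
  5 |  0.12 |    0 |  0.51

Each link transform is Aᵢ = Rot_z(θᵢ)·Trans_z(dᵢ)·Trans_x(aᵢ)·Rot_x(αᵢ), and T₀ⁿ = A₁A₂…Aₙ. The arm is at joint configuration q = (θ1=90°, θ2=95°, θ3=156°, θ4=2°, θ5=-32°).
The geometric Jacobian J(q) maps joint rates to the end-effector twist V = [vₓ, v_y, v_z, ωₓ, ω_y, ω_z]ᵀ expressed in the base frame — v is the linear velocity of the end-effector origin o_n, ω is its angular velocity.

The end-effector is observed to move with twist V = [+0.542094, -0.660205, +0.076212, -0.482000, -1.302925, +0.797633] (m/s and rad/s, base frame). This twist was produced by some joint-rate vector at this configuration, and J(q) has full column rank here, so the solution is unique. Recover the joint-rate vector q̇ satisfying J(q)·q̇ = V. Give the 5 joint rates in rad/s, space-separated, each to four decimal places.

0.3490 -0.2830 -0.1990 -0.9020 -0.4760

o_n = [0.0370, 0.5618, -1.3067]
J₁: ẑ×o_n = [-0.5618, 0.0370, 0.0000], ω = ẑ
J2: z=[1.0000, -0.0000, 0.0000] o=[0.0000, 0.6100, 0.0000] → [0.0000, 1.3067, -0.0482, 1.0000, -0.0000, 0.0000]
J3: z=[1.0000, -0.0000, 0.0000] o=[0.0000, 0.5821, 0.3188] → [0.0000, 1.6255, -0.0203, 1.0000, -0.0000, 0.0000]
J4: z=[0.0000, 0.9455, -0.3256] o=[0.0000, 0.3282, -0.4187] → [-0.7635, -0.0120, -0.0350, 0.0000, 0.9455, -0.3256]
J5: z=[0.0000, 0.9455, -0.3256] o=[-0.0230, 0.1134, -1.0424] → [-0.1039, -0.0195, -0.0567, 0.0000, 0.9455, -0.3256]
q̇ = J⁺·V = [0.3490, -0.2830, -0.1990, -0.9020, -0.4760]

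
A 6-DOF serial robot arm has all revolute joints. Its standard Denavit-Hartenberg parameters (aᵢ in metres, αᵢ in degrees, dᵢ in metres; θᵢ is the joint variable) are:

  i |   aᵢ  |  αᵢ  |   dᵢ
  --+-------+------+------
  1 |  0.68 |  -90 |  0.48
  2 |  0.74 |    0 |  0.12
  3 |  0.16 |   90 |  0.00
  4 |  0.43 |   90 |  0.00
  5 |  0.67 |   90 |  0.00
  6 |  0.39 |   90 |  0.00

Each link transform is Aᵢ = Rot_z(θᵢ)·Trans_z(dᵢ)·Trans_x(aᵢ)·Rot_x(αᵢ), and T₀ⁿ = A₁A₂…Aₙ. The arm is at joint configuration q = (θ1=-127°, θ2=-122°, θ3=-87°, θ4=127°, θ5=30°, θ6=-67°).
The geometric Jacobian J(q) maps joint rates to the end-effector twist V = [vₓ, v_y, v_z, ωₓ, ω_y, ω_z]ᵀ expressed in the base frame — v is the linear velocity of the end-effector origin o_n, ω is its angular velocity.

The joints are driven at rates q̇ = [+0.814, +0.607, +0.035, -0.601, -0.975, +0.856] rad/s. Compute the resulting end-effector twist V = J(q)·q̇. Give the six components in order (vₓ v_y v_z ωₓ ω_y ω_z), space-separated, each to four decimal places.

2.1139 -0.8053 0.0671 0.1633 -0.4430 2.4904

o_n = [-0.0699, -1.4489, 1.1426]
J₁: ẑ×o_n = [1.4489, -0.0699, 0.0000], ω = ẑ
J2: z=[0.7986, -0.6018, 0.0000] o=[-0.4092, -0.5431, 0.4800] → [-0.3988, -0.5292, -0.5192, 0.7986, -0.6018, 0.0000]
J3: z=[0.7986, -0.6018, 0.0000] o=[-0.0774, -0.3021, 1.1076] → [-0.0211, -0.0280, -0.9114, 0.7986, -0.6018, 0.0000]
J4: z=[-0.2918, -0.3872, -0.8746] o=[0.0068, -0.1904, 1.0300] → [-1.1444, 0.1000, 0.3375, -0.2918, -0.3872, -0.8746]
J5: z=[0.9010, 0.1957, -0.3872] o=[0.1449, -0.5778, 1.1554] → [-0.3398, 0.0947, -0.7429, 0.9010, 0.1957, -0.3872]
J6: z=[0.4132, -0.1152, 0.9033] o=[0.2334, -1.2303, 1.0317] → [0.1847, -0.3198, -0.1253, 0.4132, -0.1152, 0.9033]
V = J·q̇ = [2.1139, -0.8053, 0.0671, 0.1633, -0.4430, 2.4904]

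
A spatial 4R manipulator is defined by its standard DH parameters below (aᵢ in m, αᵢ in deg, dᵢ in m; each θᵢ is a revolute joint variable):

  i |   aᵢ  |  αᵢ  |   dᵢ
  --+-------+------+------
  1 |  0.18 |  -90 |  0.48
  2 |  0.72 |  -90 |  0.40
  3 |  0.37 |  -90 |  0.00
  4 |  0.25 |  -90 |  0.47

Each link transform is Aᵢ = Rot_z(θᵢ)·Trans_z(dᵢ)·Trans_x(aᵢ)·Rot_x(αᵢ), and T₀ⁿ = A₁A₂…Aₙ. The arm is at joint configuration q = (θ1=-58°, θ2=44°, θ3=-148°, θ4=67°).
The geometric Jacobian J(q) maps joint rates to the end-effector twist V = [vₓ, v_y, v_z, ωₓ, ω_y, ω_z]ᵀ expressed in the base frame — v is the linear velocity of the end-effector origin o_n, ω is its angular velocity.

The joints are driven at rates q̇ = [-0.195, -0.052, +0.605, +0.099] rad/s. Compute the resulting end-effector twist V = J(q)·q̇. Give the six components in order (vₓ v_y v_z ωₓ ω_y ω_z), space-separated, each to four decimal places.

0.2157 -0.4761 -0.2484 -0.1756 0.3413 -0.6666

o_n = [1.2857, -0.0829, 0.2479]
J₁: ẑ×o_n = [0.0829, 1.2857, -0.0000], ω = ẑ
J2: z=[0.8480, 0.5299, 0.0000] o=[0.0954, -0.1526, 0.4800] → [-0.1230, 0.1968, -0.5716, 0.8480, 0.5299, 0.0000]
J3: z=[-0.3681, 0.5891, -0.7193] o=[0.7091, -0.3799, -0.0202] → [0.3715, -0.3161, -0.4490, -0.3681, 0.5891, -0.7193]
J4: z=[0.9212, 0.1261, -0.3681] o=[0.7557, -0.0846, 0.1978] → [0.0069, -0.2412, -0.0653, 0.9212, 0.1261, -0.3681]
V = J·q̇ = [0.2157, -0.4761, -0.2484, -0.1756, 0.3413, -0.6666]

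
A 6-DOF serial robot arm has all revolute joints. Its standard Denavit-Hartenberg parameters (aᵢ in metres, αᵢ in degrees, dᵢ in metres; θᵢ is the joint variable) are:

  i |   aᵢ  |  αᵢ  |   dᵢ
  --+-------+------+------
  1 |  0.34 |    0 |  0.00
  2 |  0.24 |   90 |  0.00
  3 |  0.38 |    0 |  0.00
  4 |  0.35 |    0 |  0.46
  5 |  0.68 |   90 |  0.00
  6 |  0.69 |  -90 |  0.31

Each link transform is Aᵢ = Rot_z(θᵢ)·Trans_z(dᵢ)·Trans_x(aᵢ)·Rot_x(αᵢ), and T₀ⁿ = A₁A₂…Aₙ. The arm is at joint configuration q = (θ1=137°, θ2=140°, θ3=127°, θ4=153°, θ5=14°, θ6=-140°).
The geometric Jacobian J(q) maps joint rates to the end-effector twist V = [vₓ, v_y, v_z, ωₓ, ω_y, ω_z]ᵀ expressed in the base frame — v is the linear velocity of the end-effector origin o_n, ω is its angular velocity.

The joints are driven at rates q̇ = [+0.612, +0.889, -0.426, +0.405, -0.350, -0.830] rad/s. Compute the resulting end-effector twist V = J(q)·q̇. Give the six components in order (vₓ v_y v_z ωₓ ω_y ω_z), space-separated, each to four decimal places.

o_n = [-0.2832, 0.3783, -0.3056]
J₁: ẑ×o_n = [-0.3783, -0.2832, 0.0000], ω = ẑ
J2: z=[0.0000, 0.0000, 1.0000] o=[-0.2487, 0.2319, 0.0000] → [-0.1464, -0.0346, 0.0000, 0.0000, 0.0000, 1.0000]
J3: z=[-0.9925, -0.1219, 0.0000] o=[-0.2194, -0.0063, 0.0000] → [0.0372, -0.3033, -0.3895, -0.9925, -0.1219, 0.0000]
J4: z=[-0.9925, -0.1219, 0.0000] o=[-0.2473, 0.2207, 0.3035] → [0.0742, -0.6046, -0.1608, -0.9925, -0.1219, 0.0000]
J5: z=[-0.9925, -0.1219, 0.0000] o=[-0.6964, 0.1043, -0.0412] → [0.0322, -0.2625, -0.2216, -0.9925, -0.1219, 0.0000]
J6: z=[-0.1113, 0.9067, -0.4067] o=[-0.6627, -0.1702, -0.6624] → [0.5466, -0.1146, -0.4052, -0.1113, 0.9067, -0.4067]
V = J·q̇ = [-0.8124, -0.1327, 0.5147, 0.4606, -0.7074, 1.8386]

-0.8124 -0.1327 0.5147 0.4606 -0.7074 1.8386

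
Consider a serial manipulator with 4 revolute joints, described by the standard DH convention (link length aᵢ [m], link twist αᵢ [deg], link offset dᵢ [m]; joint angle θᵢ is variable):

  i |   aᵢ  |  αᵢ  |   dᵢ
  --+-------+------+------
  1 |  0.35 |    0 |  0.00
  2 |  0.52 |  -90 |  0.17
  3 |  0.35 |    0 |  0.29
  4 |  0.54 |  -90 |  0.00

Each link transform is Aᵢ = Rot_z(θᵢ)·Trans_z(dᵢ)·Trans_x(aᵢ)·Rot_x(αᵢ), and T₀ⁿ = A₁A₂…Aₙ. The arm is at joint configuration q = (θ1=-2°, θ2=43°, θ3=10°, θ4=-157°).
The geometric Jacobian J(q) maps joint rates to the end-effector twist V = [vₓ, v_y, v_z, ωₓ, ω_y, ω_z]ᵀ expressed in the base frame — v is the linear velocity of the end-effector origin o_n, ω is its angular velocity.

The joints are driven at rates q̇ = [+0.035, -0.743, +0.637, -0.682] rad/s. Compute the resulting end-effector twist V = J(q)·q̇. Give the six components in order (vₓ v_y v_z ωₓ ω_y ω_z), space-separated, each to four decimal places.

o_n = [0.4703, 0.4768, 0.4033]
J₁: ẑ×o_n = [-0.4768, 0.4703, 0.0000], ω = ẑ
J2: z=[0.0000, 0.0000, 1.0000] o=[0.3498, -0.0122, 0.0000] → [-0.4890, 0.1205, 0.0000, 0.0000, 0.0000, 1.0000]
J3: z=[-0.6561, 0.7547, 0.0000] o=[0.7422, 0.3289, 0.1700] → [0.1761, 0.1531, 0.1082, -0.6561, 0.7547, 0.0000]
J4: z=[-0.6561, 0.7547, 0.0000] o=[0.8121, 0.7739, 0.1092] → [0.2220, 0.1930, 0.4529, -0.6561, 0.7547, 0.0000]
V = J·q̇ = [0.3075, -0.1072, -0.2399, 0.0295, -0.0340, -0.7080]

0.3075 -0.1072 -0.2399 0.0295 -0.0340 -0.7080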